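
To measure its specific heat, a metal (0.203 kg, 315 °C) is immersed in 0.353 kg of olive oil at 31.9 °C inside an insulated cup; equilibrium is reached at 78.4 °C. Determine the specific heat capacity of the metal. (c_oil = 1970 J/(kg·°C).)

c ≈ 673 J/(kg·°C)

Net heat exchanged in the isolated system is zero:
0.203×c×(78.4 − 315) + 0.353×1970×(78.4 − 31.9) = 0
-48.03 c = -32337
c = -32337/-48.03 ≈ 673.3 J/(kg·°C)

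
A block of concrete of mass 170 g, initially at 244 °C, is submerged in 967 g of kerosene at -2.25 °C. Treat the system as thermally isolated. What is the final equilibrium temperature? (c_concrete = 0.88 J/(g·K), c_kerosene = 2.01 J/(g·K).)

T_f ≈ 15.3 °C

Taking heat into each body as positive, Σ m c ΔT = 0:
170·0.88·(T − 244) + 967·2.01·(T − (-2.25)) = 0
149.6(T − 244) + 1943.7(T − (-2.25)) = 0
(149.6 + 1943.7) T = 149.6·244 + 1943.7·(-2.25)
T = 32129/2093.3 ≈ 15.35 °C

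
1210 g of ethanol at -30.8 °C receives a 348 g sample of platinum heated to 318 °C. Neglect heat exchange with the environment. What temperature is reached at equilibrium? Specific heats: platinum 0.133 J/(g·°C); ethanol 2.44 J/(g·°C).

Heat lost by the platinum equals heat gained by the ethanol:
348·0.133·(318 − T) = 1210·2.44·(T − (-30.8))
46.28(318 − T) = 2952.4(T − (-30.8))
2998.7 T = -76216  ⇒  T ≈ -25.42 °C

T_f ≈ -25.4 °C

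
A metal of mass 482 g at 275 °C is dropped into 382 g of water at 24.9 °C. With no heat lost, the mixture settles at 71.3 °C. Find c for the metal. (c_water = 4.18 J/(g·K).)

m_s c (T_s − T_f) = m_water c_water (T_f − T_0):
482·c·(275 − 71.3) = 382·4.18·(71.3 − 24.9)
98183 c = 74090  ⇒  c ≈ 0.7546 J/(g·K)

c ≈ 0.755 J/(g·K)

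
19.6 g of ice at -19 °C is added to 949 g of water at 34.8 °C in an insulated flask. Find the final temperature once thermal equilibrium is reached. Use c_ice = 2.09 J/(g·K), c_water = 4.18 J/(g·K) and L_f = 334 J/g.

T_f ≈ 32.3 °C

Conservation of energy gives ΣQ = 0:
ice -19→0 °C: 19.6·2.09·19 = 778.32
  latent heat to melt: 19.6·334 = 6546.4
  warm the meltwater: 81.93 T
  water: 3966.8(T − 34.8)
4048.7 T = 138045 − 7324.7 = 130721
T ≈ 32.29 °C (positive, so assuming full melt was valid).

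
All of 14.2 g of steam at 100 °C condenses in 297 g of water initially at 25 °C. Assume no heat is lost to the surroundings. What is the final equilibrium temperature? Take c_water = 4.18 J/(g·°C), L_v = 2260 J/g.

T_f ≈ 53.1 °C

Taking heat into each body as positive, Σ m c ΔT = 0:
steam→water at 100 °C releases m L_v = 14.2·2260 = 32092
  condensed water 100 °C→T: 59.36(T − 100)
  original water: 1241.5(T − 25)
1300.8 T = 32092 + 5935.6 + 31036 = 69064
T ≈ 53.09 °C (< 100 °C, so full condensation is consistent).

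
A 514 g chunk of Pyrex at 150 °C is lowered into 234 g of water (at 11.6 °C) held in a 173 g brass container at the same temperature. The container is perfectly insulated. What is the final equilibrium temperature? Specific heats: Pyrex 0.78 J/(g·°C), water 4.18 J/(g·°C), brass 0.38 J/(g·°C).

T_f ≈ 50.0 °C

Energy conservation, ΣQ = 0:
514*0.78*(T − 150) + 234*4.18*(T − 11.6) + 173*0.38*(T − 11.6) = 0
400.92(T − 150) + 978.12(T − 11.6) + 65.74(T − 11.6) = 0
(400.92 + 978.12 + 65.74) T = 400.92*150 + 978.12*11.6 + 65.74*11.6
T = 72247/1444.8 ≈ 50.01 °C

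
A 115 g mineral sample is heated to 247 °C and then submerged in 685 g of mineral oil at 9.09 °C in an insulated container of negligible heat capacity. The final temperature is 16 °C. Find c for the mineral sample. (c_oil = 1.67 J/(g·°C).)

m_s c (T_s − T_f) = m_oil c_oil (T_f − T_0):
115×c×(247 − 16) = 685×1.67×(16 − 9.09)
26565 c = 7904.7  ⇒  c ≈ 0.2976 J/(g·°C)

c ≈ 0.298 J/(g·°C)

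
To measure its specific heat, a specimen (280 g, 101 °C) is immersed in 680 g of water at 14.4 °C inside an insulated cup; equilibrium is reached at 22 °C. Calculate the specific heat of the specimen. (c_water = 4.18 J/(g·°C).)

m_s c (T_s − T_f) = m_water c_water (T_f − T_0):
280·c·(101 − 22) = 680·4.18·(22 − 14.4)
22120 c = 21602  ⇒  c ≈ 0.9766 J/(g·°C)

c ≈ 0.977 J/(g·°C)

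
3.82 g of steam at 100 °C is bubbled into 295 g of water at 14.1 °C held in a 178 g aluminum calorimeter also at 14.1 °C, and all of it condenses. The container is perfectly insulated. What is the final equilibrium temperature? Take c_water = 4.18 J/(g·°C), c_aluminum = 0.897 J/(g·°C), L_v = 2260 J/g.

Net heat exchanged in the isolated system is zero:
steam→water at 100 °C releases m L_v = 3.82×2260 = 8633.2; condensate cools 100→T: 3.82×4.18×(T − 100) = 15.97(T − 100); original water: 1233.1(T − 14.1); cup: 159.67(T − 14.1)
1408.7 T = 8633.2 + 1596.8 + 19638 = 29868
T ≈ 21.20 °C — below 100 °C, confirming all the steam condensed.

T_f ≈ 21.2 °C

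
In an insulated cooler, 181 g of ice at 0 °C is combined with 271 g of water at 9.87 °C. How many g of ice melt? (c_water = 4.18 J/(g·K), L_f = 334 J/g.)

Heat available from the water dropping to 0 °C: 271×4.18×9.87 = 11181 J.
Melting all 181 g of ice would need 181×334 = 60454 J.
Since 11181 < 60454 J, not all the ice melts; equilibrium is at 0 °C.
m_melted×334 = 11181  ⇒  m_melted ≈ 33.47 g.

m_melted ≈ 33.5 g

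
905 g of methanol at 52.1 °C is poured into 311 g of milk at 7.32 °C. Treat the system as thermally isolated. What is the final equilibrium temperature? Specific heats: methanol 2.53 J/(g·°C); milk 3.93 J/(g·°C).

T_f ≈ 36.5 °C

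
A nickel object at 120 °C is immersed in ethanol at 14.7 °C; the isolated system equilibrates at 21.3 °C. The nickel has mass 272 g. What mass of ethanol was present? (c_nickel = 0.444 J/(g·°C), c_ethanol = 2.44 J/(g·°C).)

m ≈ 740 g

Conservation of energy gives ΣQ = 0:
272·0.444·(21.3 − 120) + m·2.44·(21.3 − 14.7) = 0
16.1 m = 11920
m = 11920/16.1 ≈ 740.2 g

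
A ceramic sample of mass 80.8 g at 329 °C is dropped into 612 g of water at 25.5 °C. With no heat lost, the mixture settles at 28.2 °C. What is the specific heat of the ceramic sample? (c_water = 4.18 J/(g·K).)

c ≈ 0.284 J/(g·K)

Let T be the final temperature. ΣQ_i = 0:
80.8·c·(28.2 − 329) + 612·4.18·(28.2 − 25.5) = 0
-24305 c = -6907
c = -6907/-24305 ≈ 0.2842 J/(g·K)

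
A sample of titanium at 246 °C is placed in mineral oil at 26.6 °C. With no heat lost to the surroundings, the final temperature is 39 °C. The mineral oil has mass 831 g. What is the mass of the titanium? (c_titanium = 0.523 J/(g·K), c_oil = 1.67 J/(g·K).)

m ≈ 159 g

|Q_titanium| = |Q_oil|:
m×0.523×(246 − 39) = 831×1.67×(39 − 26.6)
108.26 m = 17208  ⇒  m ≈ 159 g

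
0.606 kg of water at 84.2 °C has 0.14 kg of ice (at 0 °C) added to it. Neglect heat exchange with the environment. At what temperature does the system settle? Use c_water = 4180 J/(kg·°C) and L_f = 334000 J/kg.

Energy balance with sensible and latent terms:
fusion: m_ice L_f = 0.14·334000 = 46760
  warm the meltwater: 585.2 T
  water: 2533.1(T − 84.2)
3118.3 T = 213285 − 46760 = 166525
T ≈ 53.40 °C (positive, so assuming full melt was valid).

T_f ≈ 53.4 °C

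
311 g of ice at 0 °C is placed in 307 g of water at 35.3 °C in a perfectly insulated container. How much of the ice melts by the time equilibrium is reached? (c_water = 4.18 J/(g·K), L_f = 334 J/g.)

Water can give up m c ΔT = 307·4.18·35.3 = 45299 J before reaching 0 °C.
To melt every bit of ice: 311·334 = 103874 J.
That's not enough to melt it all — equilibrium is at 0 °C with ice remaining.
m_melted·334 = 45299  ⇒  m_melted ≈ 135.6 g.

m_melted ≈ 136 g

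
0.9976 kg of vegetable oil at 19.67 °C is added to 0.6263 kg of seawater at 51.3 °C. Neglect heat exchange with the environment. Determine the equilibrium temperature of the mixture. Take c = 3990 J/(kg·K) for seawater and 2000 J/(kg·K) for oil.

Heat gained plus heat lost sum to zero:
0.6263×3990×(T − 51.3) + 0.9976×2000×(T − 19.67) = 0
(2498.9 + 1995.2) T = 2498.9×51.3 + 1995.2×19.67
T = 167441/4494.1 ≈ 37.26 °C

T_f ≈ 37.3 °C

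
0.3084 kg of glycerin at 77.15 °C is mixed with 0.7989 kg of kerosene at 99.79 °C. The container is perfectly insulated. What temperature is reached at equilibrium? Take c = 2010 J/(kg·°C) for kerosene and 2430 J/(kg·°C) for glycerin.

T_f ≈ 92.6 °C

Let T be the final temperature. ΣQ_i = 0:
0.7989·2010·(T − 99.79) + 0.3084·2430·(T − 77.15) = 0
1605.8(T − 99.79) + 749.41(T − 77.15) = 0
(1605.8 + 749.41) T = 1605.8·99.79 + 749.41·77.15
T = 218059/2355.2 ≈ 92.59 °C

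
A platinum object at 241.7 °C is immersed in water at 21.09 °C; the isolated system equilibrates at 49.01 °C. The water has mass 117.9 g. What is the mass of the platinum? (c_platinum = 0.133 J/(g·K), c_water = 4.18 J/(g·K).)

m ≈ 537 g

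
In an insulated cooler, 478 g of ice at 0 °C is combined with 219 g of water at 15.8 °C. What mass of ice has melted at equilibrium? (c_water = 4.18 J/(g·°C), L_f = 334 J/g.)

m_melted ≈ 43.3 g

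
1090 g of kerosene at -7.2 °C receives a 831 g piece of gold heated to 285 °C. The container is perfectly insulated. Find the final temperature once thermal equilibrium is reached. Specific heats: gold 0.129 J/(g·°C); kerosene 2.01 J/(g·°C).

Net heat exchanged in the isolated system is zero:
831·0.129·(T − 285) + 1090·2.01·(T − (-7.2)) = 0
(107.2 + 2190.9) T = 107.2·285 + 2190.9·(-7.2)
T = 14777/2298.1 ≈ 6.43 °C

T_f ≈ 6.4 °C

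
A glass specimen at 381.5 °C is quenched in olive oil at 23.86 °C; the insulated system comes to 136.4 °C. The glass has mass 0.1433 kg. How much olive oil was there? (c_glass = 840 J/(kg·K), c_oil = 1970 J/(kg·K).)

Net heat exchanged in the isolated system is zero:
0.1433×840×(136.4 − 381.5) + m×1970×(136.4 − 23.86) = 0
221704 m = 29503
m = 29503/221704 ≈ 0.1331 kg

m ≈ 0.133 kg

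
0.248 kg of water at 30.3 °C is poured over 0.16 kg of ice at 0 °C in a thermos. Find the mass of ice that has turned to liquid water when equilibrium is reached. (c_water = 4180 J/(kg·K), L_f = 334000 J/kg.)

m_melted ≈ 0.094 kg

Heat available from the water dropping to 0 °C: 0.248·4180·30.3 = 31410 J.
Fully melting the ice requires m_ice L_f = 0.16·334000 = 53440 J.
31410 J < 53440 J, so only part of the ice melts and the system sits at 0 °C.
m_melt = 31410 / L_f = 0.09404 kg.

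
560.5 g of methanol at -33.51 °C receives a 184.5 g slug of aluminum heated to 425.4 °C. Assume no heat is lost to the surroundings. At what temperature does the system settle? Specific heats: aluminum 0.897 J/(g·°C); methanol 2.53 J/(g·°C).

With ΣQ=0 the equilibrium temperature is the m·c-weighted mean:
T_f = (165.5*425.4 + 1418.1*(-33.51)) / (165.5 + 1418.1)
    = 22883 / 1583.6 ≈ 14.45 °C

T_f ≈ 14.5 °C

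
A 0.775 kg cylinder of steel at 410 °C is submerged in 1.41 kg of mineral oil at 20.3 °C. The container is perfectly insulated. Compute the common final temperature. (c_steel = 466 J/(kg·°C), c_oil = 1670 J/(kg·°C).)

T_f ≈ 72.1 °C

T_f is the heat-capacity-weighted average of the initial temperatures:
T_f = (361.15·410 + 2354.7·20.3) / (361.15 + 2354.7)
    = 195872 / 2715.8 ≈ 72.12 °C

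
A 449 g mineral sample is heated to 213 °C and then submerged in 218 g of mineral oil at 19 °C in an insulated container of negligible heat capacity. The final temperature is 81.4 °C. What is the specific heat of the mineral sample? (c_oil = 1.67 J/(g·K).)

c ≈ 0.384 J/(g·K)

Net heat exchanged in the isolated system is zero:
449·c·(81.4 − 213) + 218·1.67·(81.4 − 19) = 0
-59088 c = -22717
c = -22717/-59088 ≈ 0.3845 J/(g·K)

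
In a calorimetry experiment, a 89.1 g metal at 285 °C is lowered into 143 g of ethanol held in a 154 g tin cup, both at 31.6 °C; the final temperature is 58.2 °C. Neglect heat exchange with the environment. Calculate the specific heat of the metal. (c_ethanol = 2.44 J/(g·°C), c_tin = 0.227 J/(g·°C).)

c ≈ 0.505 J/(g·°C)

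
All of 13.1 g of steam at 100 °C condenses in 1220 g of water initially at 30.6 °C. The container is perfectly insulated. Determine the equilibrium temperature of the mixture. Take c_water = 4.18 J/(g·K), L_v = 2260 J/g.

T_f ≈ 37.1 °C

Let T be the final temperature. ΣQ_i = 0:
condense steam: −13.1·2260 = −29606
  condensed water 100 °C→T: 54.76(T − 100)
  water warms: 1220·4.18·(T − 30.6) = 5099.6(T − 30.6)
5154.4 T = 29606 + 5475.8 + 156048 = 191130
T ≈ 37.08 °C — below 100 °C, confirming all the steam condensed.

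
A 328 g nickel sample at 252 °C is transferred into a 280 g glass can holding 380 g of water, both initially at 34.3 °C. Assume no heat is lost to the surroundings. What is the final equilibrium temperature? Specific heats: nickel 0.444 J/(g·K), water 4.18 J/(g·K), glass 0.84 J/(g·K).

Conservation of energy gives ΣQ = 0:
328*0.444*(T − 252) + 380*4.18*(T − 34.3) + 280*0.84*(T − 34.3) = 0
145.63(T − 252) + 1588.4(T − 34.3) + 235.2(T − 34.3) = 0
(145.63 + 1588.4 + 235.2) T = 145.63*252 + 1588.4*34.3 + 235.2*34.3
T = 99249/1969.2 ≈ 50.40 °C

T_f ≈ 50.4 °C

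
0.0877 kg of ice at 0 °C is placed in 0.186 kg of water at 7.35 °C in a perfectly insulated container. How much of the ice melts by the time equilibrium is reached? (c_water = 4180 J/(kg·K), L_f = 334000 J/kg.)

Heat available from the water dropping to 0 °C: 0.186·4180·7.35 = 5714.5 J.
Melting all 0.0877 kg of ice would need 0.0877·334000 = 29292 J.
That's not enough to melt it all — equilibrium is at 0 °C with ice remaining.
Mass melted = 5714.5/334000 ≈ 0.01711 kg.

m_melted ≈ 0.0171 kg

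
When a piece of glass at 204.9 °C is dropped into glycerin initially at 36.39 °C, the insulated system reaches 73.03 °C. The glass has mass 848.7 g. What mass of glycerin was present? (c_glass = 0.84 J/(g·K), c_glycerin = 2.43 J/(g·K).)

Taking heat into each body as positive, Σ m c ΔT = 0:
848.7×0.84×(73.03 − 204.9) + m×2.43×(73.03 − 36.39) = 0
89.04 m = 94011
m = 94011/89.04 ≈ 1056 g

m ≈ 1060 g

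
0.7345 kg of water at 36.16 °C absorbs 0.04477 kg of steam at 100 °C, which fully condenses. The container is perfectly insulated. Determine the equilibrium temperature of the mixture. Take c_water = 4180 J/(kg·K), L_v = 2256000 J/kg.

T_f ≈ 70.8 °C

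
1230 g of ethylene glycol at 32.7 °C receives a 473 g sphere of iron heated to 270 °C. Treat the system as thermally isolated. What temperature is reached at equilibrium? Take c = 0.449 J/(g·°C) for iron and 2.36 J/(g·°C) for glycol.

With ΣQ=0 the equilibrium temperature is the m·c-weighted mean:
T_f = (212.38×270 + 2902.8×32.7) / (212.38 + 2902.8)
    = 152263 / 3115.2 ≈ 48.88 °C

T_f ≈ 48.9 °C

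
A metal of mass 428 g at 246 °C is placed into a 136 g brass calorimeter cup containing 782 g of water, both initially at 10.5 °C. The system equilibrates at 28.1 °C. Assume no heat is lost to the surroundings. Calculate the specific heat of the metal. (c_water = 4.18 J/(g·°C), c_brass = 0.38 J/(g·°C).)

Setting the total heat transfer to zero:
428×c×(28.1 − 246) + 782×4.18×(28.1 − 10.5) + 136×0.38×(28.1 − 10.5) = 0
-93261 c = -58440
c = -58440/-93261 ≈ 0.6266 J/(g·°C)

c ≈ 0.627 J/(g·°C)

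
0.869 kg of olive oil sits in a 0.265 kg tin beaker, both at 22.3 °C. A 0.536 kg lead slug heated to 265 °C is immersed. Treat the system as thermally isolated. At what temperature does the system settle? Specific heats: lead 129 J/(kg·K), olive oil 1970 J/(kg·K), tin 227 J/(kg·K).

Let T be the final temperature. ΣQ_i = 0:
0.536×129×(T − 265) + 0.869×1970×(T − 22.3) + 0.265×227×(T − 22.3) = 0
(69.14 + 1711.9 + 60.16) T = 69.14×265 + 1711.9×22.3 + 60.16×22.3
T = 57841/1841.2 ≈ 31.41 °C

T_f ≈ 31.4 °C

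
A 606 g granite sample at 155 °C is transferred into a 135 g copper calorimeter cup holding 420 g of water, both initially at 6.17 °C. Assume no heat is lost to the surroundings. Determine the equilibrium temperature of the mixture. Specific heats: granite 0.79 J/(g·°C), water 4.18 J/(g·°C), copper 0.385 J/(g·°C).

T_f ≈ 37.3 °C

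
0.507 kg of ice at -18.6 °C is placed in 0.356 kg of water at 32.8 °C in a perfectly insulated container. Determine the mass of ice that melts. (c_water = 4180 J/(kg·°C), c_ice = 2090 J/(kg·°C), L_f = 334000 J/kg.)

Heat available from the water dropping to 0 °C: 0.356·4180·32.8 = 48809 J.
Of that, 0.507·2090·18.6 = 19709 J goes to bring the ice to 0 °C, leaving 29100 J.
Melting all 0.507 kg of ice would need 0.507·334000 = 169338 J.
29100 J < 169338 J, so only part of the ice melts and the system sits at 0 °C.
Mass melted = 29100/334000 ≈ 0.08713 kg.

m_melted ≈ 0.0871 kg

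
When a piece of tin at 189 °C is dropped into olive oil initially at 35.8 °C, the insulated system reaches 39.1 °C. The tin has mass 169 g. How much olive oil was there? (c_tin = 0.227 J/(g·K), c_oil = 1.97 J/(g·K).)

m ≈ 885 g

Heat lost by the tin = heat gained by the oil:
169×0.227×(189 − 39.1) = m×1.97×(39.1 − 35.8)
6.501 m = 5750.6  ⇒  m ≈ 884.6 g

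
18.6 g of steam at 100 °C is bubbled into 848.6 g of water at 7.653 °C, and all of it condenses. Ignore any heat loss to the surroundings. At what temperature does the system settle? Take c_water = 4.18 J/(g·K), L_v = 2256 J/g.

Sum of m c ΔT and latent-heat terms is zero:
steam→water at 100 °C releases m L_v = 18.6×2256 = 41962; condensate cools 100→T: 18.6×4.18×(T − 100) = 77.75(T − 100); original water: 3547.1(T − 7.653)
3624.9 T = 41962 + 7774.8 + 27146 = 76883
T ≈ 21.21 °C (< 100 °C, so full condensation is consistent).

T_f ≈ 21.2 °C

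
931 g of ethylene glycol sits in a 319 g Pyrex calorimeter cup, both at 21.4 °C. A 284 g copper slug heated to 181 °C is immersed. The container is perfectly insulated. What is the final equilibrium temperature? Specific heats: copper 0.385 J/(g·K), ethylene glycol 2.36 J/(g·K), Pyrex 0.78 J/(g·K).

T_f ≈ 28.2 °C

Net heat exchanged in the isolated system is zero:
284·0.385·(T − 181) + 931·2.36·(T − 21.4) + 319·0.78·(T − 21.4) = 0
109.34(T − 181) + 2197.2(T − 21.4) + 248.82(T − 21.4) = 0
2555.3 T = 72135
T = 72135 / 2555.3 = 28.2 °C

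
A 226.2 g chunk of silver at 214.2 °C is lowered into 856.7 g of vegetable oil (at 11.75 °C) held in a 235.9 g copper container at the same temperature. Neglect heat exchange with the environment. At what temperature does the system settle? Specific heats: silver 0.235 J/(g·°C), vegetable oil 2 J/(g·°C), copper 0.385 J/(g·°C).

Conservation of energy gives ΣQ = 0:
226.2×0.235×(T − 214.2) + 856.7×2×(T − 11.75) + 235.9×0.385×(T − 11.75) = 0
(53.16 + 1713.4 + 90.82) T = 53.16×214.2 + 1713.4×11.75 + 90.82×11.75
T ≈ 17.54 °C

T_f ≈ 17.5 °C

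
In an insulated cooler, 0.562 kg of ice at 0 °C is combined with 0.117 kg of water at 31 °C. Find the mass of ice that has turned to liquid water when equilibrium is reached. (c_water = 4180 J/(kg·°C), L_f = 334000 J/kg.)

Heat available from the water dropping to 0 °C: 0.117·4180·31 = 15161 J.
To melt every bit of ice: 0.562·334000 = 187708 J.
Since 15161 < 187708 J, not all the ice melts; equilibrium is at 0 °C.
m_melt = 15161 / L_f = 0.04539 kg.

m_melted ≈ 0.0454 kg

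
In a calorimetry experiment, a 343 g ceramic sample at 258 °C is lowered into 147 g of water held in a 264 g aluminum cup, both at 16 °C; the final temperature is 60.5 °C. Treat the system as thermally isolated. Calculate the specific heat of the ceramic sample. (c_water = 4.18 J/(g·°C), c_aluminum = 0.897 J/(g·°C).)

Energy conservation, ΣQ = 0:
343×c×(60.5 − 258) + 147×4.18×(60.5 − 16) + 264×0.897×(60.5 − 16) = 0
-67742 c = -37881
c = -37881/-67742 ≈ 0.5592 J/(g·°C)

c ≈ 0.559 J/(g·°C)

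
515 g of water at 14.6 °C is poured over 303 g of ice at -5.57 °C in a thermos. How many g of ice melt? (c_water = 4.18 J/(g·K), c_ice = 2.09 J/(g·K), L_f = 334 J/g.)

Water can give up m c ΔT = 515·4.18·14.6 = 31429 J before reaching 0 °C.
Of that, 303·2.09·5.57 = 3527.3 J goes to bring the ice to 0 °C, leaving 27902 J.
To melt every bit of ice: 303·334 = 101202 J.
27902 J < 101202 J, so only part of the ice melts and the system sits at 0 °C.
m_melt = 27902 / L_f = 83.54 g.

m_melted ≈ 83.5 g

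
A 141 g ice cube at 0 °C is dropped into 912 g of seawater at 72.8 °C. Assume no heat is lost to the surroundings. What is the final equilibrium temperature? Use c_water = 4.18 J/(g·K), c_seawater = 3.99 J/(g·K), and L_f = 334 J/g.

T_f ≈ 51.5 °C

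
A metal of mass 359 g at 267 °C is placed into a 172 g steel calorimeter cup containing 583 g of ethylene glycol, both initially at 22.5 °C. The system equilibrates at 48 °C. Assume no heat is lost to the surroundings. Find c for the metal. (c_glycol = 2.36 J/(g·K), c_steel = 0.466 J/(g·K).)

Heat gained plus heat lost sum to zero:
359×c×(48 − 267) + 583×2.36×(48 − 22.5) + 172×0.466×(48 − 22.5) = 0
-78621 c = -37129
c = -37129/-78621 ≈ 0.4723 J/(g·K)

c ≈ 0.472 J/(g·K)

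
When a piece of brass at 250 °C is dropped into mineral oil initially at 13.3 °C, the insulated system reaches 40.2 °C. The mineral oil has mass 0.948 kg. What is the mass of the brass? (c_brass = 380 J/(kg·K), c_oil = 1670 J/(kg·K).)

m ≈ 0.534 kg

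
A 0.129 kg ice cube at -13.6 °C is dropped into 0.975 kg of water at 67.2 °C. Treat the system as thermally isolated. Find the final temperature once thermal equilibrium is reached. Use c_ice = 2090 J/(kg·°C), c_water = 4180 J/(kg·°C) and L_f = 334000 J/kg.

T_f ≈ 49.2 °C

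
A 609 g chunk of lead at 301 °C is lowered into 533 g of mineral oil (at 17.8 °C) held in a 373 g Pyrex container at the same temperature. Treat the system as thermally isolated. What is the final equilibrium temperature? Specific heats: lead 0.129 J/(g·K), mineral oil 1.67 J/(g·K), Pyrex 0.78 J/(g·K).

Taking heat into each body as positive, Σ m c ΔT = 0:
609*0.129*(T − 301) + 533*1.67*(T − 17.8) + 373*0.78*(T − 17.8) = 0
78.56(T − 301) + 890.11(T − 17.8) + 290.94(T − 17.8) = 0
(78.56 + 890.11 + 290.94) T = 78.56*301 + 890.11*17.8 + 290.94*17.8
T ≈ 35.46 °C

T_f ≈ 35.5 °C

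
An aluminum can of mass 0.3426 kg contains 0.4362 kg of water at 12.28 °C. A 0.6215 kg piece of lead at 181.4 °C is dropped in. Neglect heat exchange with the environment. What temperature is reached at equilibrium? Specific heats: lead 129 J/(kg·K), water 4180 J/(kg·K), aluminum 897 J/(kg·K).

T_f ≈ 18.4 °C

T_f is the heat-capacity-weighted average of the initial temperatures:
T_f = (80.17·181.4 + 1823.3·12.28 + 307.31·12.28) / (80.17 + 1823.3 + 307.31)
    = 40708 / 2210.8 ≈ 18.41 °C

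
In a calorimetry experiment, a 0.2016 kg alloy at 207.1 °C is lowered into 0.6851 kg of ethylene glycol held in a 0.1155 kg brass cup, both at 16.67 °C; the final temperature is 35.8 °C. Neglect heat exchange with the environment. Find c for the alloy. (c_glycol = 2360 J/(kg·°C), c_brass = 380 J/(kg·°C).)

c ≈ 920 J/(kg·°C)

Energy conservation, ΣQ = 0:
0.2016×c×(35.8 − 207.1) + 0.6851×2360×(35.8 − 16.67) + 0.1155×380×(35.8 − 16.67) = 0
-34.53 c = -31770
c = -31770/-34.53 ≈ 920 J/(kg·°C)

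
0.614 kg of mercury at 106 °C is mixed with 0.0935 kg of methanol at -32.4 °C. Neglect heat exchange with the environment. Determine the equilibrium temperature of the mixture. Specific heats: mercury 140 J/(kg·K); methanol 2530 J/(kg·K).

T_f ≈ 4.5 °C

Heat gained plus heat lost sum to zero:
0.614*140*(T − 106) + 0.0935*2530*(T − (-32.4)) = 0
(85.96 + 236.56) T = 85.96*106 + 236.56*(-32.4)
T = 1447.4 / 322.51 = 4.49 °C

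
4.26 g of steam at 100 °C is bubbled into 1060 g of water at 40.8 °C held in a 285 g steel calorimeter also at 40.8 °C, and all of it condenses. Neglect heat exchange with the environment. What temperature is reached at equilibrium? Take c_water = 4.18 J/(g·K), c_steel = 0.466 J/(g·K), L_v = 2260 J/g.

T_f ≈ 43.1 °C

Let T be the final temperature. ΣQ_i = 0:
steam→water at 100 °C releases m L_v = 4.26×2260 = 9627.6; condensed water 100 °C→T: 17.81(T − 100); water warms: 1060×4.18×(T − 40.8) = 4430.8(T − 40.8); steel cup: 285×0.466×(T − 40.8) = 132.81(T − 40.8)
4581.4 T = 9627.6 + 1780.7 + 186195 = 197604
T ≈ 43.13 °C, under the boiling point, so the assumption holds.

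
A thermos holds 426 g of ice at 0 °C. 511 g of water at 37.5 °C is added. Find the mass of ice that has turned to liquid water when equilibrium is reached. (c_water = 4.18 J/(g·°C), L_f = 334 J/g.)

Cooling the water to 0 °C releases 511×4.18×37.5 = 80099 J.
Fully melting the ice requires m_ice L_f = 426×334 = 142284 J.
That's not enough to melt it all — equilibrium is at 0 °C with ice remaining.
m_melt = 80099 / L_f = 239.8 g.

m_melted ≈ 240 g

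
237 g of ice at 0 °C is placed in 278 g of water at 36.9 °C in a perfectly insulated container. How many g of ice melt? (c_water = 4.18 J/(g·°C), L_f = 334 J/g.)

m_melted ≈ 128 g

Heat available from the water dropping to 0 °C: 278·4.18·36.9 = 42879 J.
Fully melting the ice requires m_ice L_f = 237·334 = 79158 J.
Since 42879 < 79158 J, not all the ice melts; equilibrium is at 0 °C.
m_melted·334 = 42879  ⇒  m_melted ≈ 128.4 g.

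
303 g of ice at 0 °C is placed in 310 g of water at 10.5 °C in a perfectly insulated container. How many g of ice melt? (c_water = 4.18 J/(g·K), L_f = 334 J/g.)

m_melted ≈ 40.7 g

Water can give up m c ΔT = 310×4.18×10.5 = 13606 J before reaching 0 °C.
Melting all 303 g of ice would need 303×334 = 101202 J.
Since 13606 < 101202 J, not all the ice melts; equilibrium is at 0 °C.
Mass melted = 13606/334 ≈ 40.74 g.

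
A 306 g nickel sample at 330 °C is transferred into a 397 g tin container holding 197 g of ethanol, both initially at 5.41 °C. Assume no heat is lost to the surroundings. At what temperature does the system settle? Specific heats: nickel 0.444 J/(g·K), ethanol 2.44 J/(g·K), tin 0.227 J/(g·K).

T_f ≈ 67.8 °C

Net heat exchanged in the isolated system is zero:
306*0.444*(T − 330) + 197*2.44*(T − 5.41) + 397*0.227*(T − 5.41) = 0
135.86(T − 330) + 480.68(T − 5.41) + 90.12(T − 5.41) = 0
(135.86 + 480.68 + 90.12) T = 135.86*330 + 480.68*5.41 + 90.12*5.41
T ≈ 67.82 °C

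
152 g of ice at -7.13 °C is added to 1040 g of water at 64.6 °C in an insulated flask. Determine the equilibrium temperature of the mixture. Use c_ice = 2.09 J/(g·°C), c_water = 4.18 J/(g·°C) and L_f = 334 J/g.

T_f ≈ 45.7 °C

Conservation of energy gives ΣQ = 0:
ice -7.13→0 °C: 152·2.09·7.13 = 2265.1; melt ice: 152·334 = 50768; warm the meltwater: 635.36 T; water cools: 1040·4.18·(T − 64.6) = 4347.2(T − 64.6)
4982.6 T = 280829 − 53033 = 227796
T ≈ 45.72 °C (positive, so assuming full melt was valid).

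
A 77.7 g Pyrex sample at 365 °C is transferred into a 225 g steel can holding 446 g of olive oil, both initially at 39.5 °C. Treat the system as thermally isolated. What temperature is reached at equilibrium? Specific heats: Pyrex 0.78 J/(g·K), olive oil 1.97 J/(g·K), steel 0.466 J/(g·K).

T_f ≈ 58.4 °C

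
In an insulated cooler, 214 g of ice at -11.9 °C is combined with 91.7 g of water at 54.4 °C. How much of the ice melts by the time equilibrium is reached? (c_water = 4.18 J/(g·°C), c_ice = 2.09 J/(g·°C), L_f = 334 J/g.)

Water can give up m c ΔT = 91.7×4.18×54.4 = 20852 J before reaching 0 °C.
Warming the ice to 0 °C takes 214×2.09×11.9 = 5322.4 J, leaving 15529 J for melting.
To melt every bit of ice: 214×334 = 71476 J.
Since 15529 < 71476 J, not all the ice melts; equilibrium is at 0 °C.
m_melted×334 = 15529  ⇒  m_melted ≈ 46.5 g.

m_melted ≈ 46.5 g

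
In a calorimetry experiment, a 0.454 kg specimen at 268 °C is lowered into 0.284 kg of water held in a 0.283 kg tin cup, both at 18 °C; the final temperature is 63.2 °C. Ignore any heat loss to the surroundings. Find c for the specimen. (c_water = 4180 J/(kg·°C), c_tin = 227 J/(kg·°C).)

c ≈ 608 J/(kg·°C)

Setting the total heat transfer to zero:
0.454×c×(63.2 − 268) + 0.284×4180×(63.2 − 18) + 0.283×227×(63.2 − 18) = 0
-92.98 c = -56562
c = -56562/-92.98 ≈ 608.3 J/(kg·°C)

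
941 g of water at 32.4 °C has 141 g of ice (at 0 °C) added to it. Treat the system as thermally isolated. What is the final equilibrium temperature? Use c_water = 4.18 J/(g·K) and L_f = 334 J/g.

T_f ≈ 17.8 °C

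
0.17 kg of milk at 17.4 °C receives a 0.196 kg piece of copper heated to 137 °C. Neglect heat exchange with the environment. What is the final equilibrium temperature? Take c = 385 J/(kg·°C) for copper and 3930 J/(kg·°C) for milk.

Taking heat into each body as positive, Σ m c ΔT = 0:
0.196·385·(T − 137) + 0.17·3930·(T − 17.4) = 0
75.46(T − 137) + 668.1(T − 17.4) = 0
743.56 T = 21963
T = 21963/743.56 ≈ 29.54 °C

T_f ≈ 29.5 °C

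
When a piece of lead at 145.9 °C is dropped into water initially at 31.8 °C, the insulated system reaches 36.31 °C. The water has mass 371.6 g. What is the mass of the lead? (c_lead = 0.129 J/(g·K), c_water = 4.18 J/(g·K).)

m ≈ 496 g

Conservation of energy gives ΣQ = 0:
m·0.129·(36.31 − 145.9) + 371.6·4.18·(36.31 − 31.8) = 0
-14.14 m = -7005.3
m = -7005.3/-14.14 ≈ 495.5 g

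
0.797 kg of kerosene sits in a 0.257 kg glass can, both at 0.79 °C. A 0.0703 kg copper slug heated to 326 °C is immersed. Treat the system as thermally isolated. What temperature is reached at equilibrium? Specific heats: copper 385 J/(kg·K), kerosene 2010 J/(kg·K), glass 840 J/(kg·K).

T_f ≈ 5.6 °C

Conservation of energy gives ΣQ = 0:
0.0703*385*(T − 326) + 0.797*2010*(T − 0.79) + 0.257*840*(T − 0.79) = 0
27.07(T − 326) + 1602(T − 0.79) + 215.88(T − 0.79) = 0
(27.07 + 1602 + 215.88) T = 27.07*326 + 1602*0.79 + 215.88*0.79
T ≈ 5.56 °C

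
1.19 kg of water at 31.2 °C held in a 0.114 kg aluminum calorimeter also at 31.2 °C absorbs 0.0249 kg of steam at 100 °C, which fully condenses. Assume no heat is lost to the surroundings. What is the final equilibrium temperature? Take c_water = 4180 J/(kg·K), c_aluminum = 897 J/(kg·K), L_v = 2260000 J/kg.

Energy balance with sensible and latent terms:
steam→water at 100 °C releases m L_v = 0.0249·2260000 = 56274
  condensate cools 100→T: 0.0249·4180·(T − 100) = 104.08(T − 100)
  original water: 4974.2(T − 31.2)
  cup: 102.26(T − 31.2)
5180.5 T = 56274 + 10408 + 158385 = 225068
T ≈ 43.44 °C — below 100 °C, confirming all the steam condensed.

T_f ≈ 43.4 °C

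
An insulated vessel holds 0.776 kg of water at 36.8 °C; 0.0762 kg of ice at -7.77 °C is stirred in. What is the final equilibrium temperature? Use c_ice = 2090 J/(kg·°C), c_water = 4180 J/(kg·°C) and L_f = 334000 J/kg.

Conservation of energy gives ΣQ = 0:
ice -7.77→0 °C: 0.0762·2090·7.77 = 1237.4
  latent heat to melt: 0.0762·334000 = 25451
  warm the meltwater: 318.52 T
  water: 3243.7(T − 36.8)
3562.2 T = 119367 − 26688 = 92679
T ≈ 26.02 °C — above 0 °C, consistent with complete melting.

T_f ≈ 26.0 °C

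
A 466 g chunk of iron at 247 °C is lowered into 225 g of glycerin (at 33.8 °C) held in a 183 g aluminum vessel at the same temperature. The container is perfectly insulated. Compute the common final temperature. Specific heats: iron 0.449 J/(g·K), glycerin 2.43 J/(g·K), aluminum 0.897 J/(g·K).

Taking heat into each body as positive, Σ m c ΔT = 0:
466×0.449×(T − 247) + 225×2.43×(T − 33.8) + 183×0.897×(T − 33.8) = 0
209.23(T − 247) + 546.75(T − 33.8) + 164.15(T − 33.8) = 0
(209.23 + 546.75 + 164.15) T = 209.23×247 + 546.75×33.8 + 164.15×33.8
T = 75709 / 920.13 = 82.3 °C

T_f ≈ 82.3 °C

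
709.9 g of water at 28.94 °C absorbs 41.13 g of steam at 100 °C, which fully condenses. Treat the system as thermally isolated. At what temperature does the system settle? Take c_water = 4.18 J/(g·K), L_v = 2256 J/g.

T_f ≈ 62.4 °C

Sum of m c ΔT and latent-heat terms is zero:
condense steam: −41.13·2256 = −92789; condensate cools 100→T: 41.13·4.18·(T − 100) = 171.92(T − 100); original water: 2967.4(T − 28.94)
3139.3 T = 92789 + 17192 + 85876 = 195858
T ≈ 62.39 °C (< 100 °C, so full condensation is consistent).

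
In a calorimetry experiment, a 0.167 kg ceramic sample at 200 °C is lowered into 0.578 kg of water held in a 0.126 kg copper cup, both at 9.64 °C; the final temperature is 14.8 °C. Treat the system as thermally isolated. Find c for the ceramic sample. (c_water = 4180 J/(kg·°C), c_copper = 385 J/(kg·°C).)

Setting the total heat transfer to zero:
0.167·c·(14.8 − 200) + 0.578·4180·(14.8 − 9.64) + 0.126·385·(14.8 − 9.64) = 0
-30.93 c = -12717
c = -12717/-30.93 ≈ 411.2 J/(kg·°C)

c ≈ 411 J/(kg·°C)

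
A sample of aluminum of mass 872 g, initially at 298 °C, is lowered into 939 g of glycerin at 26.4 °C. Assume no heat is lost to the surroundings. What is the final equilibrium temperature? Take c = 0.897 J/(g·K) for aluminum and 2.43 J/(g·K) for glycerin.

T_f ≈ 95.7 °C

Net heat exchanged in the isolated system is zero:
872×0.897×(T − 298) + 939×2.43×(T − 26.4) = 0
3064 T = 293330
T = 293330/3064 ≈ 95.74 °C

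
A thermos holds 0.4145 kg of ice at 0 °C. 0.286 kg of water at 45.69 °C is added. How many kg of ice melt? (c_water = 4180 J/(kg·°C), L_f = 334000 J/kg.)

m_melted ≈ 0.164 kg

Heat available from the water dropping to 0 °C: 0.286·4180·45.69 = 54621 J.
Melting all 0.4145 kg of ice would need 0.4145·334000 = 138443 J.
Since 54621 < 138443 J, not all the ice melts; equilibrium is at 0 °C.
m_melt = 54621 / L_f = 0.1635 kg.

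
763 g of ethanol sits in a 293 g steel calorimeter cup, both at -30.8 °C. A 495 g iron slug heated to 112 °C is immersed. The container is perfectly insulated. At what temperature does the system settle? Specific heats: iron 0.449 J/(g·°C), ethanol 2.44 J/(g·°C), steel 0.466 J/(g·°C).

T_f = Σ m_i c_i T_i / Σ m_i c_i:
T_f = (222.25*112 + 1861.7*(-30.8) + 136.54*(-30.8)) / (222.25 + 1861.7 + 136.54)
    = -36654 / 2220.5 ≈ -16.51 °C

T_f ≈ -16.5 °C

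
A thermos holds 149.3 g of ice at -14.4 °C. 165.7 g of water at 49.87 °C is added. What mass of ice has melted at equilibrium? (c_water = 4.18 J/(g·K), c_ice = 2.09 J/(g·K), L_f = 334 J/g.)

m_melted ≈ 90 g

Heat available from the water dropping to 0 °C: 165.7·4.18·49.87 = 34541 J.
Of that, 149.3·2.09·14.4 = 4493.3 J goes to bring the ice to 0 °C, leaving 30048 J.
To melt every bit of ice: 149.3·334 = 49866 J.
Since 30048 < 49866 J, not all the ice melts; equilibrium is at 0 °C.
Mass melted = 30048/334 ≈ 89.96 g.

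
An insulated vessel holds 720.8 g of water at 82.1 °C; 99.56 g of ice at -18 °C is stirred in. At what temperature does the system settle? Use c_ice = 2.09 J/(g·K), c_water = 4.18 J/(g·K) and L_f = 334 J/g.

T_f ≈ 61.3 °C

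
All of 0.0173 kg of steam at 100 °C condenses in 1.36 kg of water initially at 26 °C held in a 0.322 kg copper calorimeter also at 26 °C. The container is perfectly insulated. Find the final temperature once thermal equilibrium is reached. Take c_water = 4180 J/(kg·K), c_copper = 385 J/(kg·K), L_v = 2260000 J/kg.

Energy conservation, ΣQ = 0:
steam→water at 100 °C releases m L_v = 0.0173×2260000 = 39098
  condensate cools 100→T: 0.0173×4180×(T − 100) = 72.31(T − 100)
  water warms: 1.36×4180×(T − 26) = 5684.8(T − 26)
  copper cup: 0.322×385×(T − 26) = 123.97(T − 26)
5881.1 T = 39098 + 7231.4 + 151028 = 197357
T ≈ 33.56 °C (< 100 °C, so full condensation is consistent).

T_f ≈ 33.6 °C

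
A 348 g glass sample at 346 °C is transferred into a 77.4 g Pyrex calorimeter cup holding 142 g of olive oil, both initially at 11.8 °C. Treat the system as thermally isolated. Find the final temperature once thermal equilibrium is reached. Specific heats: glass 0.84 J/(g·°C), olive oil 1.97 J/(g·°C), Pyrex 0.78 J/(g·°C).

Setting the total heat transfer to zero:
348·0.84·(T − 346) + 142·1.97·(T − 11.8) + 77.4·0.78·(T − 11.8) = 0
632.43 T = 105156
T = 105156 / 632.43 = 166 °C

T_f ≈ 166.3 °C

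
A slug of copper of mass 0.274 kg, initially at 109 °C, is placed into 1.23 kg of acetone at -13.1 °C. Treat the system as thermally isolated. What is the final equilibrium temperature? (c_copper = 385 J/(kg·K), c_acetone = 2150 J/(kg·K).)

T_f ≈ -8.4 °C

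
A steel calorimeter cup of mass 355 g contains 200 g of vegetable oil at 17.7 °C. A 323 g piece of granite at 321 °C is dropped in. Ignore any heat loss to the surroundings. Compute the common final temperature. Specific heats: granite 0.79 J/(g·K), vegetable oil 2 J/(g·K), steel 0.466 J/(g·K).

T_f ≈ 112.0 °C

T_f is the heat-capacity-weighted average of the initial temperatures:
T_f = (255.17*321 + 400*17.7 + 165.43*17.7) / (255.17 + 400 + 165.43)
    = 91918 / 820.6 ≈ 112.01 °C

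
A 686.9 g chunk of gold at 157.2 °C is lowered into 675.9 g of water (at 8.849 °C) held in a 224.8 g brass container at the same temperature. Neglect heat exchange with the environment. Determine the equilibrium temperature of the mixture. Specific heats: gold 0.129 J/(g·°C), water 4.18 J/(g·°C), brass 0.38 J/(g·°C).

With ΣQ=0 the equilibrium temperature is the m·c-weighted mean:
T_f = (88.61·157.2 + 2825.3·8.849 + 85.42·8.849) / (88.61 + 2825.3 + 85.42)
    = 39686 / 2999.3 ≈ 13.23 °C

T_f ≈ 13.2 °C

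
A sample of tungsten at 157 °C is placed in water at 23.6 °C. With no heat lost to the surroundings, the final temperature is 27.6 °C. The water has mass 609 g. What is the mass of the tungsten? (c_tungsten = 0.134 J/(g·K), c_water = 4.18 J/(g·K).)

m ≈ 587 g

|Q_tungsten| = |Q_water|:
m·0.134·(157 − 27.6) = 609·4.18·(27.6 − 23.6)
17.34 m = 10182  ⇒  m ≈ 587.2 g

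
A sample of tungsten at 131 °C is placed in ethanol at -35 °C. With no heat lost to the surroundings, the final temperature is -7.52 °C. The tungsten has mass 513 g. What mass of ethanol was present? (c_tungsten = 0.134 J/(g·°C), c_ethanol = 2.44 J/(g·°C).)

Let T be the final temperature. ΣQ_i = 0:
513·0.134·(-7.52 − 131) + m·2.44·(-7.52 − (-35)) = 0
67.05 m = 9522.1
m = 9522.1/67.05 ≈ 142 g

m ≈ 142 g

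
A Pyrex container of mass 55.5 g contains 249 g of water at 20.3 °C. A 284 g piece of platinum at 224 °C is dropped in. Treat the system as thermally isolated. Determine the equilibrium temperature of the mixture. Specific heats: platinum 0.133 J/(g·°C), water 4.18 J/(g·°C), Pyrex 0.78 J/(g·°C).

T_f ≈ 27.2 °C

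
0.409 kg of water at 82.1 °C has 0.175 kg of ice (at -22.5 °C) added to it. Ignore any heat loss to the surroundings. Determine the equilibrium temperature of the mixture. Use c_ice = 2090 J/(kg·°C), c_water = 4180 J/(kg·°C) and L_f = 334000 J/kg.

T_f ≈ 30.2 °C

Energy conservation, ΣQ = 0:
ice -22.5→0 °C: 0.175×2090×22.5 = 8229.4
  fusion: m_ice L_f = 0.175×334000 = 58450
  warm the meltwater: 731.5 T
  water: 1709.6(T − 82.1)
2441.1 T = 140360 − 66679 = 73680
T ≈ 30.18 °C. Since T > 0 °C, the all-ice-melts assumption holds.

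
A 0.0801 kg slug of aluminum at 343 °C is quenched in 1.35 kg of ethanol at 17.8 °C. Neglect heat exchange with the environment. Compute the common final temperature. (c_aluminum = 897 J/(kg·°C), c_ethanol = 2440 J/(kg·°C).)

T_f ≈ 24.7 °C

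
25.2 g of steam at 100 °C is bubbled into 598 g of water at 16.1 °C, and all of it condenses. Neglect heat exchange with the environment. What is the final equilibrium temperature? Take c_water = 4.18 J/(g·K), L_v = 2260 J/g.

T_f ≈ 41.4 °C

Sum of m c ΔT and latent-heat terms is zero:
latent heat released on condensation: 25.2·2260 = 56952
  condensed water 100 °C→T: 105.34(T − 100)
  original water: 2499.6(T − 16.1)
2605 T = 56952 + 10534 + 40244 = 107730
T ≈ 41.36 °C — below 100 °C, confirming all the steam condensed.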